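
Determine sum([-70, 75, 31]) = 36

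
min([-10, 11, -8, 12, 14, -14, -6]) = -14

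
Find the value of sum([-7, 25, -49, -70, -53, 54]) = (-7) + 25 + (-49) + (-70) + (-53) + 54
= -100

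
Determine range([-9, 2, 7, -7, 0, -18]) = 25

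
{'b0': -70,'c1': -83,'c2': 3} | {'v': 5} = {'b0': -70, 'c1': -83, 'c2': 3, 'v': 5}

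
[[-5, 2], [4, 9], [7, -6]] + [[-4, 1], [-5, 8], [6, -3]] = [[-9, 3], [-1, 17], [13, -9]]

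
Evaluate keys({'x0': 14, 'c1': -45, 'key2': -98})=['x0', 'c1', 'key2']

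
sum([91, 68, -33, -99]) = 27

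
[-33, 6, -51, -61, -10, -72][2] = -51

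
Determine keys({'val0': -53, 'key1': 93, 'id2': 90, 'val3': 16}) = ['val0', 'key1', 'id2', 'val3']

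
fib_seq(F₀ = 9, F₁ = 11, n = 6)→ F_2 = F_1 + F_0 = 20
F_3 = F_2 + F_1 = 31
F_4 = F_3 + F_2 = 51
...
= [9, 11, 20, 31, 51, 82]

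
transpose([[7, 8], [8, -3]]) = [[7, 8], [8, -3]]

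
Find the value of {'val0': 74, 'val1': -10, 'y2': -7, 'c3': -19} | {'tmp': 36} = {'val0': 74, 'val1': -10, 'y2': -7, 'c3': -19, 'tmp': 36}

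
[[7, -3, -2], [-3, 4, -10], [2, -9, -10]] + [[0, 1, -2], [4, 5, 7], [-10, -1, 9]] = [[7, -2, -4], [1, 9, -3], [-8, -10, -1]]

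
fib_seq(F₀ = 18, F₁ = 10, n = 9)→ F_2 = F_1 + F_0 = 28
F_3 = F_2 + F_1 = 38
F_4 = F_3 + F_2 = 66
...
= [18, 10, 28, 38, 66, 104, 170, 274, 444]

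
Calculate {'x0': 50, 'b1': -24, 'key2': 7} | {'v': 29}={'x0': 50, 'b1': -24, 'key2': 7, 'v': 29}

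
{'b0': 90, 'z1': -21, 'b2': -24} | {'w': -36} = {'b0': 90, 'z1': -21, 'b2': -24, 'w': -36}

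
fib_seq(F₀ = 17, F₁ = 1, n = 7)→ F_2 = F_1 + F_0 = 18
F_3 = F_2 + F_1 = 19
F_4 = F_3 + F_2 = 37
...
= [17, 1, 18, 19, 37, 56, 93]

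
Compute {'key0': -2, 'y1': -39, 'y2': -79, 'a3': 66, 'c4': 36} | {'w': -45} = {'key0': -2, 'y1': -39, 'y2': -79, 'a3': 66, 'c4': 36, 'w': -45}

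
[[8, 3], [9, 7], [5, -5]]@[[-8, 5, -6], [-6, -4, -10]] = C[0][0] = (8)*(-8) + (3)*(-6) = -82
C[0][1] = (8)*(5) + (3)*(-4) = 28
C[0][2] = (8)*(-6) + (3)*(-10) = -78
C[1][0] = (9)*(-8) + (7)*(-6) = -114
C[1][1] = (9)*(5) + (7)*(-4) = 17
C[1][2] = (9)*(-6) + (7)*(-10) = -124
... (3 more cells)
= [[-82, 28, -78], [-114, 17, -124], [-10, 45, 20]]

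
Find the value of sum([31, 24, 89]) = 144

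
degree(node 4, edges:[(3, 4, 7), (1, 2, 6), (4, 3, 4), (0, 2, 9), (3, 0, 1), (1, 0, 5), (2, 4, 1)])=incident: (3,4), (4,3), (2,4)
= 3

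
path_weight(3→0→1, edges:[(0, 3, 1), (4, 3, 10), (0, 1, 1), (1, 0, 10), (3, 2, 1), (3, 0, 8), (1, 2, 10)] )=w(3→0)=8 + w(0→1)=1
= 9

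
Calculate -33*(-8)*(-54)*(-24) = 342144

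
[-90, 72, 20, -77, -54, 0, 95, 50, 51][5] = 0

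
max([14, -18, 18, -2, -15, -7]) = 18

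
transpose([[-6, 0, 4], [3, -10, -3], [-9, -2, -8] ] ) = [[-6, 3, -9], [0, -10, -2], [4, -3, -8]]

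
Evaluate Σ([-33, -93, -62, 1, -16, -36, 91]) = (-33) + (-93) + (-62) + 1 + (-16) + (-36) + 91
= -148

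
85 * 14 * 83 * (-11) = -1086470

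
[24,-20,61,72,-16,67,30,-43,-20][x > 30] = [61, 72, 67]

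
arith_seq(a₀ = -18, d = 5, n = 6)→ a_0 = -18 + 0*5 = -18
a_1 = -18 + 1*5 = -13
a_2 = -18 + 2*5 = -8
...
= [-18, -13, -8, -3, 2, 7]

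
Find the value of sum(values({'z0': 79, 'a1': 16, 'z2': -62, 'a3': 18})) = 79 + 16 + (-62) + 18
= 51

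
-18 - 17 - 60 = -95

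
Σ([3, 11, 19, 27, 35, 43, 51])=189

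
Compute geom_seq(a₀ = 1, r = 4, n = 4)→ [1, 4, 16, 64]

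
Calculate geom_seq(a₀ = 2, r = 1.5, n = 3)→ [2.0, 3.0, 4.5]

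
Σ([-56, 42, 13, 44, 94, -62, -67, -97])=-89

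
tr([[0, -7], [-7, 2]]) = 2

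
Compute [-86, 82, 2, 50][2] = 2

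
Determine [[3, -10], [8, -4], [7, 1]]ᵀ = [[3, 8, 7], [-10, -4, 1]]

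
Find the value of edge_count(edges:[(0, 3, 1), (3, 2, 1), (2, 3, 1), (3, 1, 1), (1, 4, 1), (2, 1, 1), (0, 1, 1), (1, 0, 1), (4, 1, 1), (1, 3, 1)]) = 10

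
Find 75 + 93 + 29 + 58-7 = 248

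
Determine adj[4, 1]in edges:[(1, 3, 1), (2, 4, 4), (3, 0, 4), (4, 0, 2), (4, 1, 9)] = 9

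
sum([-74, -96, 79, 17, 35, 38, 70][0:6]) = -1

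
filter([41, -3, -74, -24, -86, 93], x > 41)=[93]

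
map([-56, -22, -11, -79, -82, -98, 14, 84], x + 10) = -56+10=-46, -22+10=-12, -11+10=-1, -79+10=-69, -82+10=-72, -98+10=-88, 14+10=24, 84+10=94
= [-46, -12, -1, -69, -72, -88, 24, 94]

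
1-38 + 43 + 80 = 86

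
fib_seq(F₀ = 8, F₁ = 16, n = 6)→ F_2 = F_1 + F_0 = 24
F_3 = F_2 + F_1 = 40
F_4 = F_3 + F_2 = 64
...
= [8, 16, 24, 40, 64, 104]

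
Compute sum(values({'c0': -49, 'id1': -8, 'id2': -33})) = (-49) + (-8) + (-33)
= -90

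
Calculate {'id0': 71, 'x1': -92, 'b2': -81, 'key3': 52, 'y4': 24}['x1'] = -92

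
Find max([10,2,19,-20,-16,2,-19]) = 19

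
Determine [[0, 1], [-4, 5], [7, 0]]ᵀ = [[0, -4, 7], [1, 5, 0]]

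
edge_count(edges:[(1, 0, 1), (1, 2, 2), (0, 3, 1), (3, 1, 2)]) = 4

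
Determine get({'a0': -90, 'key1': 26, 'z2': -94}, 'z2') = -94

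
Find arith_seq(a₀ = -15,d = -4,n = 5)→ [-15, -19, -23, -27, -31]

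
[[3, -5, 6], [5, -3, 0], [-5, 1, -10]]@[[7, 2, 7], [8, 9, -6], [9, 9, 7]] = [[35, 15, 93], [11, -17, 53], [-117, -91, -111]]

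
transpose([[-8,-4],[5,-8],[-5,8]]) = [[-8, 5, -5], [-4, -8, 8]]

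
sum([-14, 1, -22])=(-14) + 1 + (-22)
= -35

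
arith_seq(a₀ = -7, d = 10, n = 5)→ a_0 = -7 + 0*10 = -7
a_1 = -7 + 1*10 = 3
a_2 = -7 + 2*10 = 13
...
= [-7, 3, 13, 23, 33]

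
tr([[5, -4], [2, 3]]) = 8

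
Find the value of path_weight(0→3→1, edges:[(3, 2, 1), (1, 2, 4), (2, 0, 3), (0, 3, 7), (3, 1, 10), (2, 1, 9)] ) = 17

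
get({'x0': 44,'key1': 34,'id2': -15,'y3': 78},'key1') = 34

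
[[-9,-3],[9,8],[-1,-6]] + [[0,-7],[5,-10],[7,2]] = [[-9, -10], [14, -2], [6, -4]]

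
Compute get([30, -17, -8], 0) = 30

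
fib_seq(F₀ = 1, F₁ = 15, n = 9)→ [1, 15, 16, 31, 47, 78, 125, 203, 328]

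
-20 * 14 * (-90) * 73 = 1839600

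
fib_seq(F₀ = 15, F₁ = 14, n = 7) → [15, 14, 29, 43, 72, 115, 187]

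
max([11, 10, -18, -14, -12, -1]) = 11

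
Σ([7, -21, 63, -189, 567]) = 427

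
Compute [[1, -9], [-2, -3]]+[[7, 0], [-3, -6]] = [[8, -9], [-5, -9]]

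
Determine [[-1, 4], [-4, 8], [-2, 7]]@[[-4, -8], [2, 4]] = [[12, 24], [32, 64], [22, 44]]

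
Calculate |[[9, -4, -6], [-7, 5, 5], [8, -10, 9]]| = (1)*(9)*det([[5, 5], [-10, 9]]) + (-1)*(-4)*det([[-7, 5], [8, 9]]) + (1)*(-6)*det([[-7, 5], [8, -10]])
= 855 + -412 + -180
= 263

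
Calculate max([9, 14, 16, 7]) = 16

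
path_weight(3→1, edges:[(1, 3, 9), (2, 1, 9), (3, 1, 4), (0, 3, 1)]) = 4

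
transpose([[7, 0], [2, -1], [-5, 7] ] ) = [[7, 2, -5], [0, -1, 7]]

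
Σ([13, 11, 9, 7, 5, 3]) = 13 + 11 + 9 + 7 + 5 + 3
= 48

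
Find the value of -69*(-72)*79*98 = 38462256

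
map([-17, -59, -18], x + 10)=-17+10=-7, -59+10=-49, -18+10=-8
= [-7, -49, -8]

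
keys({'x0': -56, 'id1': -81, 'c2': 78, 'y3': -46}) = ['x0', 'id1', 'c2', 'y3']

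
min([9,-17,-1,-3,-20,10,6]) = -20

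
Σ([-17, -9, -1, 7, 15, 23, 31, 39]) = (-17) + (-9) + (-1) + 7 + 15 + 23 + 31 + 39
= 88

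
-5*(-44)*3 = 660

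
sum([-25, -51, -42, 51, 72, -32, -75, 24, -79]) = -157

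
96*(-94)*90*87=-70657920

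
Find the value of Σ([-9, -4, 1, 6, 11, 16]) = (-9) + (-4) + 1 + 6 + 11 + 16
= 21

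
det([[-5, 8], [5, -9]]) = 5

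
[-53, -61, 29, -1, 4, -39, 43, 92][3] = -1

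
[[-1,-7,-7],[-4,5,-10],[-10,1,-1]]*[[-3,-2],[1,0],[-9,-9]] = C[0][0] = (-1)*(-3) + (-7)*(1) + (-7)*(-9) = 59
C[0][1] = (-1)*(-2) + (-7)*(0) + (-7)*(-9) = 65
C[1][0] = (-4)*(-3) + (5)*(1) + (-10)*(-9) = 107
C[1][1] = (-4)*(-2) + (5)*(0) + (-10)*(-9) = 98
C[2][0] = (-10)*(-3) + (1)*(1) + (-1)*(-9) = 40
C[2][1] = (-10)*(-2) + (1)*(0) + (-1)*(-9) = 29
= [[59, 65], [107, 98], [40, 29]]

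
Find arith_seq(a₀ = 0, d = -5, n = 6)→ [0, -5, -10, -15, -20, -25]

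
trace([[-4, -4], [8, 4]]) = 0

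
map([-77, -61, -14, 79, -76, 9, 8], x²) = (-77)²=5929, (-61)²=3721, (-14)²=196, (79)²=6241, (-76)²=5776, (9)²=81, (8)²=64
= [5929, 3721, 196, 6241, 5776, 81, 64]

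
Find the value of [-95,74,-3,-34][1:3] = [74, -3]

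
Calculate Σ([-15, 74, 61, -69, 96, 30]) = 177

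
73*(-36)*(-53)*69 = 9610596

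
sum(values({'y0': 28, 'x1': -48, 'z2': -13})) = 28 + (-48) + (-13)
= -33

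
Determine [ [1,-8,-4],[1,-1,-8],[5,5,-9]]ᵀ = [[1, 1, 5], [-8, -1, 5], [-4, -8, -9]]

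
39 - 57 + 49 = 31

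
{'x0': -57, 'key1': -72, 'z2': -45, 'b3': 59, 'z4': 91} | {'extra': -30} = {'x0': -57, 'key1': -72, 'z2': -45, 'b3': 59, 'z4': 91, 'extra': -30}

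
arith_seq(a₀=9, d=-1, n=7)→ a_0 = 9 + 0*-1 = 9
a_1 = 9 + 1*-1 = 8
a_2 = 9 + 2*-1 = 7
...
= [9, 8, 7, 6, 5, 4, 3]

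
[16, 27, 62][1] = 27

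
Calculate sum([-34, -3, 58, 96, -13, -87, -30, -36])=(-34) + (-3) + 58 + 96 + (-13) + (-87) + (-30) + (-36)
= -49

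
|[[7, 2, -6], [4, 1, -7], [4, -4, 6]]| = (1)*(7)*det([[1, -7], [-4, 6]]) + (-1)*(2)*det([[4, -7], [4, 6]]) + (1)*(-6)*det([[4, 1], [4, -4]])
= -154 + -104 + 120
= -138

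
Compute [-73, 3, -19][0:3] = [-73, 3, -19]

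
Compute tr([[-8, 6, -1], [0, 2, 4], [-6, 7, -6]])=diagonal: (-8) + 2 + (-6)
= -12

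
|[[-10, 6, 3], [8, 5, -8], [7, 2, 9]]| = (1)*(-10)*det([[5, -8], [2, 9]]) + (-1)*(6)*det([[8, -8], [7, 9]]) + (1)*(3)*det([[8, 5], [7, 2]])
= -610 + -768 + -57
= -1435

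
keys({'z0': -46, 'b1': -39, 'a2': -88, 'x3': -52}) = ['z0', 'b1', 'a2', 'x3']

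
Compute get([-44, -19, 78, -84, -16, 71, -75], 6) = -75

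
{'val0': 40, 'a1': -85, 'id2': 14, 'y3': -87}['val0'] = 40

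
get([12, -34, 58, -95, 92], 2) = 58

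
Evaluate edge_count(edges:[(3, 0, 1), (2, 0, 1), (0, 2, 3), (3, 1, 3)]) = 4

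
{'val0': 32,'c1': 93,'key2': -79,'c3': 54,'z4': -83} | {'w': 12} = {'val0': 32, 'c1': 93, 'key2': -79, 'c3': 54, 'z4': -83, 'w': 12}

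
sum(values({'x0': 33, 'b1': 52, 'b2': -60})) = 33 + 52 + (-60)
= 25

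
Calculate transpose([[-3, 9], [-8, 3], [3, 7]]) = [[-3, -8, 3], [9, 3, 7]]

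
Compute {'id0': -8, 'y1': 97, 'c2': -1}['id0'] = -8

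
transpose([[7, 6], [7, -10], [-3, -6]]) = [[7, 7, -3], [6, -10, -6]]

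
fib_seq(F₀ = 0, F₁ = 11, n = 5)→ F_2 = F_1 + F_0 = 11
F_3 = F_2 + F_1 = 22
F_4 = F_3 + F_2 = 33
= [0, 11, 11, 22, 33]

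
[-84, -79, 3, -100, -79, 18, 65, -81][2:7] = [3, -100, -79, 18, 65]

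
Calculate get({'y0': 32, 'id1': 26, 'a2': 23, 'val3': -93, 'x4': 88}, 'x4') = 88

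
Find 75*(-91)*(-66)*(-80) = -36036000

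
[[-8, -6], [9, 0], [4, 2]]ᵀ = [[-8, 9, 4], [-6, 0, 2]]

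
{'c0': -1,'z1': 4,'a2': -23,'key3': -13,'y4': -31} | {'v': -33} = {'c0': -1, 'z1': 4, 'a2': -23, 'key3': -13, 'y4': -31, 'v': -33}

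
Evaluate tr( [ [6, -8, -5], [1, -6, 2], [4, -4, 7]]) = 7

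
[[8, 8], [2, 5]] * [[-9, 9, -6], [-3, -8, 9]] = [[-96, 8, 24], [-33, -22, 33]]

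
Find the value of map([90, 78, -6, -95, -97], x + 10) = [100, 88, 4, -85, -87]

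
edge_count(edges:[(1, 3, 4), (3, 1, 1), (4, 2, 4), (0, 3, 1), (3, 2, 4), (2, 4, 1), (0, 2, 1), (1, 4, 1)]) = 8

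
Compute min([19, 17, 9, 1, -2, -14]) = -14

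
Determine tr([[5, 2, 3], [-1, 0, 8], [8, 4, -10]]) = -5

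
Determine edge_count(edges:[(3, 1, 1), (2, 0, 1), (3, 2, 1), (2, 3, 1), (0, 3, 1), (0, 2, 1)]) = 6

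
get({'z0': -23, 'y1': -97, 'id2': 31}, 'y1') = -97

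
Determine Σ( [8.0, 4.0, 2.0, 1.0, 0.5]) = 15.5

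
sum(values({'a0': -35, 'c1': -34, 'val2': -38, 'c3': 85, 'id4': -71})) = (-35) + (-34) + (-38) + 85 + (-71)
= -93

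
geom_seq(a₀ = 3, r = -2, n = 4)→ [3, -6, 12, -24]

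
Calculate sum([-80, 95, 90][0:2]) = slice → [-80, 95]
(-80) + 95
= 15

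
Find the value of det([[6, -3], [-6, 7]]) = (6)*(7) - (-3)*(-6)
= 24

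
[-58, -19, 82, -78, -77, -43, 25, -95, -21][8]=-21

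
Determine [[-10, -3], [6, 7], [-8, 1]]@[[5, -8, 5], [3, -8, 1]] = C[0][0] = (-10)*(5) + (-3)*(3) = -59
C[0][1] = (-10)*(-8) + (-3)*(-8) = 104
C[0][2] = (-10)*(5) + (-3)*(1) = -53
C[1][0] = (6)*(5) + (7)*(3) = 51
C[1][1] = (6)*(-8) + (7)*(-8) = -104
C[1][2] = (6)*(5) + (7)*(1) = 37
... (3 more cells)
= [[-59, 104, -53], [51, -104, 37], [-37, 56, -39]]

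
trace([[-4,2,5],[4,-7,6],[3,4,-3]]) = diagonal: (-4) + (-7) + (-3)
= -14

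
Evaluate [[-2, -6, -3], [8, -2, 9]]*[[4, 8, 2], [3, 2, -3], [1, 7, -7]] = C[0][0] = (-2)*(4) + (-6)*(3) + (-3)*(1) = -29
C[0][1] = (-2)*(8) + (-6)*(2) + (-3)*(7) = -49
C[0][2] = (-2)*(2) + (-6)*(-3) + (-3)*(-7) = 35
C[1][0] = (8)*(4) + (-2)*(3) + (9)*(1) = 35
C[1][1] = (8)*(8) + (-2)*(2) + (9)*(7) = 123
C[1][2] = (8)*(2) + (-2)*(-3) + (9)*(-7) = -41
= [[-29, -49, 35], [35, 123, -41]]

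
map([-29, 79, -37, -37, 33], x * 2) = [-58, 158, -74, -74, 66]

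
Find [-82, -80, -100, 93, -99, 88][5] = 88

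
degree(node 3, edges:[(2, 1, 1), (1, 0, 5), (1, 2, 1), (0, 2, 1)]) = incident: none
= 0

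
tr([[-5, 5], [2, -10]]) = -15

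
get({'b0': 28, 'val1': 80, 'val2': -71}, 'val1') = 80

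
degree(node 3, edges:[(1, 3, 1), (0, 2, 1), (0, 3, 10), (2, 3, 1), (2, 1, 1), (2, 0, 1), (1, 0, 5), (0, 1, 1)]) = incident: (1,3), (0,3), (2,3)
= 3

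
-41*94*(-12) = 46248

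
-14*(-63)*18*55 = 873180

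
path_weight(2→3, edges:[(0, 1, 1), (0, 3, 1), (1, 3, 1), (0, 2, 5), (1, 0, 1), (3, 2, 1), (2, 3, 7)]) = w(2→3)=7
= 7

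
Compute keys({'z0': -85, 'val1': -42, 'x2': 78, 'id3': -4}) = ['z0', 'val1', 'x2', 'id3']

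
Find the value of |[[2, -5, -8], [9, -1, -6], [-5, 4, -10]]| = -780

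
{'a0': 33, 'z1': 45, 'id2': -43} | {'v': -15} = {'a0': 33, 'z1': 45, 'id2': -43, 'v': -15}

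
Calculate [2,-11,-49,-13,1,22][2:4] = [-49, -13]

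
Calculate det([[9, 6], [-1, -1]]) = -3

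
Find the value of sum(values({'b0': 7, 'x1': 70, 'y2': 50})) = 7 + 70 + 50
= 127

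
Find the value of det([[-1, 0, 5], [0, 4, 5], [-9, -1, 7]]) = 147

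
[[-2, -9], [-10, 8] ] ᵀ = [[-2, -10], [-9, 8]]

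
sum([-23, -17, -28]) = (-23) + (-17) + (-28)
= -68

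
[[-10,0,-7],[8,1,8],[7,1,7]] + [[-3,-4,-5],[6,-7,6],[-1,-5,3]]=[[-13, -4, -12], [14, -6, 14], [6, -4, 10]]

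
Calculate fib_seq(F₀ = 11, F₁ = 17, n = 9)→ [11, 17, 28, 45, 73, 118, 191, 309, 500]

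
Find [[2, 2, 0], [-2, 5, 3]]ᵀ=[[2, -2], [2, 5], [0, 3]]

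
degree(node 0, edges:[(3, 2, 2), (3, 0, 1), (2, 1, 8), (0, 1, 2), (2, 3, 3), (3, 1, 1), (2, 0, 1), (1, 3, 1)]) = 3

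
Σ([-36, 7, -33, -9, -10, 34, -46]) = (-36) + 7 + (-33) + (-9) + (-10) + 34 + (-46)
= -93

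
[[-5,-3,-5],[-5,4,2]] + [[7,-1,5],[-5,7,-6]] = [[2, -4, 0], [-10, 11, -4]]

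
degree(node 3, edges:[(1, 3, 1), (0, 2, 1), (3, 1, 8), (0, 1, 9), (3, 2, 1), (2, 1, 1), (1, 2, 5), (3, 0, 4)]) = incident: (1,3), (3,1), (3,2), (3,0)
= 4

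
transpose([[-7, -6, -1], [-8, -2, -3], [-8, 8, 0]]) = [[-7, -8, -8], [-6, -2, 8], [-1, -3, 0]]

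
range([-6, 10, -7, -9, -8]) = 19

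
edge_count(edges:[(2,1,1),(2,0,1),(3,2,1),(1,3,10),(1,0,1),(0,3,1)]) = 6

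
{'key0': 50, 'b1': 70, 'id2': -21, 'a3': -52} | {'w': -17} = {'key0': 50, 'b1': 70, 'id2': -21, 'a3': -52, 'w': -17}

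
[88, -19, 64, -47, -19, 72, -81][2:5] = [64, -47, -19]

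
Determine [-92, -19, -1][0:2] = [-92, -19]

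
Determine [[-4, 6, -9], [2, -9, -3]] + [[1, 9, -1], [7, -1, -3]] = [[-3, 15, -10], [9, -10, -6]]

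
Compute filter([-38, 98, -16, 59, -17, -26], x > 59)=keep x where x > 59: -38✗, 98✓, -16✗, 59✗, -17✗, -26✗
= [98]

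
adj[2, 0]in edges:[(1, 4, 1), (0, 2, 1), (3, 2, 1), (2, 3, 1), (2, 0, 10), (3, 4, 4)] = 10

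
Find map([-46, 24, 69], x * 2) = -46*2=-92, 24*2=48, 69*2=138
= [-92, 48, 138]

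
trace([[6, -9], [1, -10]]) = -4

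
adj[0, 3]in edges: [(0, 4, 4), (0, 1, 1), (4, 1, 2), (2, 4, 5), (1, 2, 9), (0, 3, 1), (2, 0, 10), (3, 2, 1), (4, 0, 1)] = 1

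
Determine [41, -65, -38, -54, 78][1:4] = [-65, -38, -54]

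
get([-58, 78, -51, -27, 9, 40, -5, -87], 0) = -58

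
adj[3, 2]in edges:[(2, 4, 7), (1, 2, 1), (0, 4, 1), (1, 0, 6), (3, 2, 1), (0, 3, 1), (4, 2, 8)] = 1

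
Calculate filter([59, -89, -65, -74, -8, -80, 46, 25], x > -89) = keep x where x > -89: 59✓, -89✗, -65✓, -74✓, -8✓, -80✓, 46✓, 25✓
= [59, -65, -74, -8, -80, 46, 25]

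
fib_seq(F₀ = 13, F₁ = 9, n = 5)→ [13, 9, 22, 31, 53]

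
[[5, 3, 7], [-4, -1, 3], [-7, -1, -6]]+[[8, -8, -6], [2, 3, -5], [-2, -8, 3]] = [[13, -5, 1], [-2, 2, -2], [-9, -9, -3]]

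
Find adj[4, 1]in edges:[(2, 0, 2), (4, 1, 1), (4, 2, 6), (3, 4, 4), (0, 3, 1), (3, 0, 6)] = 1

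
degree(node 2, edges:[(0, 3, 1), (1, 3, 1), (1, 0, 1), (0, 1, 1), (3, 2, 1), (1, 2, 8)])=incident: (3,2), (1,2)
= 2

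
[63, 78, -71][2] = -71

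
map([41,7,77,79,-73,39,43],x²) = [1681, 49, 5929, 6241, 5329, 1521, 1849]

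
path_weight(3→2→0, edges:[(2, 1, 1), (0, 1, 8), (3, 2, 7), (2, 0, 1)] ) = 8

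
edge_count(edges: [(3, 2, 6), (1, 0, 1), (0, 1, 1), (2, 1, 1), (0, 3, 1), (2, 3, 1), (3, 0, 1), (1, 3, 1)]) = 8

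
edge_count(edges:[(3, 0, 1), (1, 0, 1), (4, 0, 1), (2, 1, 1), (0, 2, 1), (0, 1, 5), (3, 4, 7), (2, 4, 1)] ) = 8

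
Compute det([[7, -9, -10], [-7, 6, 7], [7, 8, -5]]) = (1)*(7)*det([[6, 7], [8, -5]]) + (-1)*(-9)*det([[-7, 7], [7, -5]]) + (1)*(-10)*det([[-7, 6], [7, 8]])
= -602 + -126 + 980
= 252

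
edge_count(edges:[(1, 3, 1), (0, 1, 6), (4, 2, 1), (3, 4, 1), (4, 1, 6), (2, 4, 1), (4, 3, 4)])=7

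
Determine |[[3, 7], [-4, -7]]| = (3)*(-7) - (7)*(-4)
= 7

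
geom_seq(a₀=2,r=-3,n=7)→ [2, -6, 18, -54, 162, -486, 1458]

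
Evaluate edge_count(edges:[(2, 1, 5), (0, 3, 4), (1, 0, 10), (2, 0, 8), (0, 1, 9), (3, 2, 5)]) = 6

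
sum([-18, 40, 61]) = (-18) + 40 + 61
= 83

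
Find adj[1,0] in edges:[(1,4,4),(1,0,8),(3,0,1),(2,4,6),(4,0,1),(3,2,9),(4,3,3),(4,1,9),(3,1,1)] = 8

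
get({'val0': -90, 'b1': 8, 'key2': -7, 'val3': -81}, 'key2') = -7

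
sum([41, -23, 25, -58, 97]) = 82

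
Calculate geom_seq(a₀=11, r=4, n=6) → [11, 44, 176, 704, 2816, 11264]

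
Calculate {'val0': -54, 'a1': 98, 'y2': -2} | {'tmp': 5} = {'val0': -54, 'a1': 98, 'y2': -2, 'tmp': 5}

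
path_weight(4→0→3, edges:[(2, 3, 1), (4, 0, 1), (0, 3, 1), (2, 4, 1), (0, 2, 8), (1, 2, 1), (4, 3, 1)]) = 2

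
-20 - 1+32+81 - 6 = 86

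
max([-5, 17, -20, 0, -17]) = 17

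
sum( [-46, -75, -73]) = -194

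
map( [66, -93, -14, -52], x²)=[4356, 8649, 196, 2704]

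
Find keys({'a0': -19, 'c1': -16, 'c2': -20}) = ['a0', 'c1', 'c2']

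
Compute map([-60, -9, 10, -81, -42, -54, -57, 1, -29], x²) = (-60)²=3600, (-9)²=81, (10)²=100, (-81)²=6561, (-42)²=1764, (-54)²=2916, (-57)²=3249, (1)²=1, (-29)²=841
= [3600, 81, 100, 6561, 1764, 2916, 3249, 1, 841]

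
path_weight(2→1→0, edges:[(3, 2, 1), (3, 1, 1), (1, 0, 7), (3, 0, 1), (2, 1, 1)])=w(2→1)=1 + w(1→0)=7
= 8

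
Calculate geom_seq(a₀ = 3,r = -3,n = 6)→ a_0 = 3*(-3)^0 = 3
a_1 = 3*(-3)^1 = -9
a_2 = 3*(-3)^2 = 27
...
= [3, -9, 27, -81, 243, -729]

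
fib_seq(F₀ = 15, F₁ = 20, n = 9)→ [15, 20, 35, 55, 90, 145, 235, 380, 615]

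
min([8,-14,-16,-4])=-16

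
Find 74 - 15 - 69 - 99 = -109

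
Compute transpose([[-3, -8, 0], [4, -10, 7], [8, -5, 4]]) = [[-3, 4, 8], [-8, -10, -5], [0, 7, 4]]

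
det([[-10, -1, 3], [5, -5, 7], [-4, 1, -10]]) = (1)*(-10)*det([[-5, 7], [1, -10]]) + (-1)*(-1)*det([[5, 7], [-4, -10]]) + (1)*(3)*det([[5, -5], [-4, 1]])
= -430 + -22 + -45
= -497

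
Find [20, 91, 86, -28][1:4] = [91, 86, -28]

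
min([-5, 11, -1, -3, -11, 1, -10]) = -11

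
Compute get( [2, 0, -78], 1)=0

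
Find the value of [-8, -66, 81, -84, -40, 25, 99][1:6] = [-66, 81, -84, -40, 25]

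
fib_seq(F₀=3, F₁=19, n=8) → [3, 19, 22, 41, 63, 104, 167, 271]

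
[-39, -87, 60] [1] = -87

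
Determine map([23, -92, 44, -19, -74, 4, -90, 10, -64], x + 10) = 23+10=33, -92+10=-82, 44+10=54, -19+10=-9, -74+10=-64, 4+10=14, -90+10=-80, 10+10=20, -64+10=-54
= [33, -82, 54, -9, -64, 14, -80, 20, -54]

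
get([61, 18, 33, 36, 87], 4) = 87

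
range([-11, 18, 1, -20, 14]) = 38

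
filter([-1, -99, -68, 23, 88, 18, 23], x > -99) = keep x where x > -99: -1✓, -99✗, -68✓, 23✓, 88✓, 18✓, 23✓
= [-1, -68, 23, 88, 18, 23]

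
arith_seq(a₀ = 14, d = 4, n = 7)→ [14, 18, 22, 26, 30, 34, 38]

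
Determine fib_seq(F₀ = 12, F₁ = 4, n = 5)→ [12, 4, 16, 20, 36]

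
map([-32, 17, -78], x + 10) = [-22, 27, -68]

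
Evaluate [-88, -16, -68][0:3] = [-88, -16, -68]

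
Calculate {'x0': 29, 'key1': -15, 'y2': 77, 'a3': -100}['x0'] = 29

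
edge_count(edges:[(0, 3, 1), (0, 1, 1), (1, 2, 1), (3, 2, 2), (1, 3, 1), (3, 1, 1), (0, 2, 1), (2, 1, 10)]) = 8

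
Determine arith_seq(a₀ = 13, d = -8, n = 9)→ [13, 5, -3, -11, -19, -27, -35, -43, -51]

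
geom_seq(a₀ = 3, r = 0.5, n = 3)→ [3.0, 1.5, 0.75]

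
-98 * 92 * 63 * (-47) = 26696376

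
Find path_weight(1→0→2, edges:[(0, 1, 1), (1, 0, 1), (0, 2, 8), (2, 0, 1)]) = w(1→0)=1 + w(0→2)=8
= 9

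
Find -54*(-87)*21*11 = 1085238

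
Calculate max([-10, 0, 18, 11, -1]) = 18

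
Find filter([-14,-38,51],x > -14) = [51]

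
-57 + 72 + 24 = 39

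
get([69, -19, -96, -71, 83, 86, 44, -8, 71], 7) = -8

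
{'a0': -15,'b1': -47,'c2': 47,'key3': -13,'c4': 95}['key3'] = -13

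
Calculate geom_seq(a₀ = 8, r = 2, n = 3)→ [8, 16, 32]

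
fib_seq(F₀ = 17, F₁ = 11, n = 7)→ [17, 11, 28, 39, 67, 106, 173]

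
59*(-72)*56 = -237888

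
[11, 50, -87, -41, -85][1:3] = [50, -87]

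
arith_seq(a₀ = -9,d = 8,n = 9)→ a_0 = -9 + 0*8 = -9
a_1 = -9 + 1*8 = -1
a_2 = -9 + 2*8 = 7
...
= [-9, -1, 7, 15, 23, 31, 39, 47, 55]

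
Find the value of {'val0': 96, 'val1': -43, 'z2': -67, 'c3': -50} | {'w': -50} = {'val0': 96, 'val1': -43, 'z2': -67, 'c3': -50, 'w': -50}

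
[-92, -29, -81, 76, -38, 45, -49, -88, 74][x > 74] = [76]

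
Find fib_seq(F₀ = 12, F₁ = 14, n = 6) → F_2 = F_1 + F_0 = 26
F_3 = F_2 + F_1 = 40
F_4 = F_3 + F_2 = 66
...
= [12, 14, 26, 40, 66, 106]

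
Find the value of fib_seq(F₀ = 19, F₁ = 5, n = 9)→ [19, 5, 24, 29, 53, 82, 135, 217, 352]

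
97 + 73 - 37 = 133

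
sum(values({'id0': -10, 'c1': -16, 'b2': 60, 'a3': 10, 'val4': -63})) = (-10) + (-16) + 60 + 10 + (-63)
= -19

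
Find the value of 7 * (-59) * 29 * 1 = -11977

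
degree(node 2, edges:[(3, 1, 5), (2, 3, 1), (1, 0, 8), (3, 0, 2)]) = 1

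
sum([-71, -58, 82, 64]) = (-71) + (-58) + 82 + 64
= 17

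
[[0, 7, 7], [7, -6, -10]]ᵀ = [[0, 7], [7, -6], [7, -10]]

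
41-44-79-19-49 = -150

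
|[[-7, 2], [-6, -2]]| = 26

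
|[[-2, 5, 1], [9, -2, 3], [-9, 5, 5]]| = (1)*(-2)*det([[-2, 3], [5, 5]]) + (-1)*(5)*det([[9, 3], [-9, 5]]) + (1)*(1)*det([[9, -2], [-9, 5]])
= 50 + -360 + 27
= -283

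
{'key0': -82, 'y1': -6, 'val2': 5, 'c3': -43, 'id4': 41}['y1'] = -6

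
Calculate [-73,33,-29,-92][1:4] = [33, -29, -92]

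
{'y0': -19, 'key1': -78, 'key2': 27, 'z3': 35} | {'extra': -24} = {'y0': -19, 'key1': -78, 'key2': 27, 'z3': 35, 'extra': -24}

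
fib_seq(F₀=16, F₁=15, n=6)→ F_2 = F_1 + F_0 = 31
F_3 = F_2 + F_1 = 46
F_4 = F_3 + F_2 = 77
...
= [16, 15, 31, 46, 77, 123]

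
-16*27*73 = -31536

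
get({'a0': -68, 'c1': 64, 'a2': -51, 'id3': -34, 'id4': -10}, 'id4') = -10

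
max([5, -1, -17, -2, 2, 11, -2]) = 11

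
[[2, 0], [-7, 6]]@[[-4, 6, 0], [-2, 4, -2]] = C[0][0] = (2)*(-4) + (0)*(-2) = -8
C[0][1] = (2)*(6) + (0)*(4) = 12
C[0][2] = (2)*(0) + (0)*(-2) = 0
C[1][0] = (-7)*(-4) + (6)*(-2) = 16
C[1][1] = (-7)*(6) + (6)*(4) = -18
C[1][2] = (-7)*(0) + (6)*(-2) = -12
= [[-8, 12, 0], [16, -18, -12]]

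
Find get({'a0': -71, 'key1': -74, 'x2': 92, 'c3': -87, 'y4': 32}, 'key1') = -74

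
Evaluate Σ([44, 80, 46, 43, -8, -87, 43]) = 44 + 80 + 46 + 43 + (-8) + (-87) + 43
= 161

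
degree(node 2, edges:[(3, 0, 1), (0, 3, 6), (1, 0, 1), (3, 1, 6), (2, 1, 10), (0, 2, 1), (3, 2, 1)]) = incident: (2,1), (0,2), (3,2)
= 3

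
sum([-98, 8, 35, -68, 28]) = (-98) + 8 + 35 + (-68) + 28
= -95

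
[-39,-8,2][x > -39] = [-8, 2]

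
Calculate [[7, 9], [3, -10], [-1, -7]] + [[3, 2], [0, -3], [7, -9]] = [[10, 11], [3, -13], [6, -16]]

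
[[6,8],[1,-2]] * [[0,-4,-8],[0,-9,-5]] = C[0][0] = (6)*(0) + (8)*(0) = 0
C[0][1] = (6)*(-4) + (8)*(-9) = -96
C[0][2] = (6)*(-8) + (8)*(-5) = -88
C[1][0] = (1)*(0) + (-2)*(0) = 0
C[1][1] = (1)*(-4) + (-2)*(-9) = 14
C[1][2] = (1)*(-8) + (-2)*(-5) = 2
= [[0, -96, -88], [0, 14, 2]]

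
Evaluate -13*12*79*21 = -258804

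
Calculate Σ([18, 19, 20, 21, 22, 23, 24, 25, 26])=198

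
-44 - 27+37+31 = -3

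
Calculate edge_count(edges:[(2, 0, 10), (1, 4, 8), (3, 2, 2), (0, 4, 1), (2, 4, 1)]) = 5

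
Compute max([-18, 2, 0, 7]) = 7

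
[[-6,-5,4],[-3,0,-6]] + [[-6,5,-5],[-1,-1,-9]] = [[-12, 0, -1], [-4, -1, -15]]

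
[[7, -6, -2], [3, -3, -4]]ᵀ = [[7, 3], [-6, -3], [-2, -4]]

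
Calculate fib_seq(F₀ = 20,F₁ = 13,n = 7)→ [20, 13, 33, 46, 79, 125, 204]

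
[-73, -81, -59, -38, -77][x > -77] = keep x where x > -77: -73✓, -81✗, -59✓, -38✓, -77✗
= [-73, -59, -38]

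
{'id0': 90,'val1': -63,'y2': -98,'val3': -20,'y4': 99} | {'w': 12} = {'id0': 90, 'val1': -63, 'y2': -98, 'val3': -20, 'y4': 99, 'w': 12}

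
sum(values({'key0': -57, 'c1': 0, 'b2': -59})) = -116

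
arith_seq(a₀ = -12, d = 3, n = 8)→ a_0 = -12 + 0*3 = -12
a_1 = -12 + 1*3 = -9
a_2 = -12 + 2*3 = -6
...
= [-12, -9, -6, -3, 0, 3, 6, 9]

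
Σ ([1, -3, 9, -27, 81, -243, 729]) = 1 + -3 + 9 + -27 + 81 + -243 + 729
= 547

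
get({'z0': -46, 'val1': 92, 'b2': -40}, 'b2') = -40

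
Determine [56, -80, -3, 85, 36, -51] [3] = 85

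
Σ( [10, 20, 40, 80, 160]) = 310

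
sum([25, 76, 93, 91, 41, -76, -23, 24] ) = 25 + 76 + 93 + 91 + 41 + (-76) + (-23) + 24
= 251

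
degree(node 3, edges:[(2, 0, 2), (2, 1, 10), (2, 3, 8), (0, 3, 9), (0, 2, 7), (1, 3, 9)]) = 3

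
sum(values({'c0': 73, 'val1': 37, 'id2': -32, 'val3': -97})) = 73 + 37 + (-32) + (-97)
= -19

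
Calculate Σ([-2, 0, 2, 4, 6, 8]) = (-2) + 0 + 2 + 4 + 6 + 8
= 18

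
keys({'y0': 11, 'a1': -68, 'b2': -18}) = ['y0', 'a1', 'b2']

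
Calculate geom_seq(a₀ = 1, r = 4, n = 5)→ [1, 4, 16, 64, 256]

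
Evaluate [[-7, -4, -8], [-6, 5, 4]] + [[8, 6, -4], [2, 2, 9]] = [[1, 2, -12], [-4, 7, 13]]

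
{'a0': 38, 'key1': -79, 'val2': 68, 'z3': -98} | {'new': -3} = {'a0': 38, 'key1': -79, 'val2': 68, 'z3': -98, 'new': -3}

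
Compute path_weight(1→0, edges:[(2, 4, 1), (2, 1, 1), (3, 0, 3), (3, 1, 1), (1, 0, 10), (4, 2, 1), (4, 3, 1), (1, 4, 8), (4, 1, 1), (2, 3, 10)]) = w(1→0)=10
= 10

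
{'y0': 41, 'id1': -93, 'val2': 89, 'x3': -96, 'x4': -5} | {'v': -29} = {'y0': 41, 'id1': -93, 'val2': 89, 'x3': -96, 'x4': -5, 'v': -29}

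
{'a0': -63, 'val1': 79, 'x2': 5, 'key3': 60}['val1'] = 79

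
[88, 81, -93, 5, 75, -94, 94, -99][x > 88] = [94]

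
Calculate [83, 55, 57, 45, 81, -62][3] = 45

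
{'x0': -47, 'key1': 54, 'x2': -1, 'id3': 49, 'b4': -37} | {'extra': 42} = {'x0': -47, 'key1': 54, 'x2': -1, 'id3': 49, 'b4': -37, 'extra': 42}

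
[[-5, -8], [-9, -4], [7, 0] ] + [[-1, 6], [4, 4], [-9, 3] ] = [[-6, -2], [-5, 0], [-2, 3]]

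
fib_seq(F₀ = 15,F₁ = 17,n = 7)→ [15, 17, 32, 49, 81, 130, 211]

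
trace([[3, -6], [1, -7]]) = diagonal: 3 + (-7)
= -4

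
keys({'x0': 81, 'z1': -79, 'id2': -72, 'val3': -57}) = ['x0', 'z1', 'id2', 'val3']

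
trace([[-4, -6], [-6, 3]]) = -1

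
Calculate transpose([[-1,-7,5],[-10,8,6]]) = [[-1, -10], [-7, 8], [5, 6]]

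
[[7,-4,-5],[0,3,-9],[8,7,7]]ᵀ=[[7, 0, 8], [-4, 3, 7], [-5, -9, 7]]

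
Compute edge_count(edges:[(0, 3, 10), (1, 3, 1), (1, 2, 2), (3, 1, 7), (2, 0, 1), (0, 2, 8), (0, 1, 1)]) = 7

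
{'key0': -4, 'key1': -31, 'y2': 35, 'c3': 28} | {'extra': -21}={'key0': -4, 'key1': -31, 'y2': 35, 'c3': 28, 'extra': -21}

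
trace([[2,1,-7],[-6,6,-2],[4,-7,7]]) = 15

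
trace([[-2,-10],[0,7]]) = 5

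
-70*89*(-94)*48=28109760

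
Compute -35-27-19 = -81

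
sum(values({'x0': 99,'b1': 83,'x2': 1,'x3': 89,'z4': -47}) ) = 225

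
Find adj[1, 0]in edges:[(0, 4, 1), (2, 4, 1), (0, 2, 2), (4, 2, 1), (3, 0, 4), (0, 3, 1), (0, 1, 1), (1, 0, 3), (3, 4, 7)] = 3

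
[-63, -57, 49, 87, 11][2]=49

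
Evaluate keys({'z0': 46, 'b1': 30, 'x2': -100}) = ['z0', 'b1', 'x2']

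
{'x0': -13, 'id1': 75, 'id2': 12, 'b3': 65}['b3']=65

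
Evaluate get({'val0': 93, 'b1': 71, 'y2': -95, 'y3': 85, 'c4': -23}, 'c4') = -23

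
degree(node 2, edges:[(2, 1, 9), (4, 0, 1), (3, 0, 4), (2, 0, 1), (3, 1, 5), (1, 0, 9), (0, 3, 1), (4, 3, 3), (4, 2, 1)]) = incident: (2,1), (2,0), (4,2)
= 3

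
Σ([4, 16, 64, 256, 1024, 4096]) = 4 + 16 + 64 + 256 + 1024 + 4096
= 5460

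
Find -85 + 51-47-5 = -86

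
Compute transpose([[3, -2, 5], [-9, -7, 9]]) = [[3, -9], [-2, -7], [5, 9]]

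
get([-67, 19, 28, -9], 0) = -67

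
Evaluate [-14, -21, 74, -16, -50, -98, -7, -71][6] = -7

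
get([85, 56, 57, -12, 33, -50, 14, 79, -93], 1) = 56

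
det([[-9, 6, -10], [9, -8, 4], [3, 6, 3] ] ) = (1)*(-9)*det([[-8, 4], [6, 3]]) + (-1)*(6)*det([[9, 4], [3, 3]]) + (1)*(-10)*det([[9, -8], [3, 6]])
= 432 + -90 + -780
= -438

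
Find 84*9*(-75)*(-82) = 4649400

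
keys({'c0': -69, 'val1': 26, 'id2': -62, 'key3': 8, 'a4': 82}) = ['c0', 'val1', 'id2', 'key3', 'a4']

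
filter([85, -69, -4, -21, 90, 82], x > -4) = keep x where x > -4: 85✓, -69✗, -4✗, -21✗, 90✓, 82✓
= [85, 90, 82]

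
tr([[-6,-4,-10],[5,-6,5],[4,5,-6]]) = -18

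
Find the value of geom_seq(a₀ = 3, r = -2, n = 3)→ [3, -6, 12]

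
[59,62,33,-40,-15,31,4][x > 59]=keep x where x > 59: 59✗, 62✓, 33✗, -40✗, -15✗, 31✗, 4✗
= [62]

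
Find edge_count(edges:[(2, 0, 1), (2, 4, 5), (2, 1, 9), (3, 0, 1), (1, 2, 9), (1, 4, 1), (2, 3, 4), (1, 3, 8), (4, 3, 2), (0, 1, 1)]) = 10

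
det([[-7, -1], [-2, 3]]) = (-7)*(3) - (-1)*(-2)
= -23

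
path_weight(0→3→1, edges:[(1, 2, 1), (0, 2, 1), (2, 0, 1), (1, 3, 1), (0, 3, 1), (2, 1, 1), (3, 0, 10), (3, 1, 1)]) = 2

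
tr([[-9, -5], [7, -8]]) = diagonal: (-9) + (-8)
= -17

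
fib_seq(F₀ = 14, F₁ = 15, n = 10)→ F_2 = F_1 + F_0 = 29
F_3 = F_2 + F_1 = 44
F_4 = F_3 + F_2 = 73
...
= [14, 15, 29, 44, 73, 117, 190, 307, 497, 804]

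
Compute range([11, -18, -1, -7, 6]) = 29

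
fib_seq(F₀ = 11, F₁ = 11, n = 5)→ F_2 = F_1 + F_0 = 22
F_3 = F_2 + F_1 = 33
F_4 = F_3 + F_2 = 55
= [11, 11, 22, 33, 55]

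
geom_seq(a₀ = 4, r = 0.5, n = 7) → a_0 = 4*0.5^0 = 4.0
a_1 = 4*0.5^1 = 2.0
a_2 = 4*0.5^2 = 1.0
...
= [4.0, 2.0, 1.0, 0.5, 0.25, 0.125, 0.0625]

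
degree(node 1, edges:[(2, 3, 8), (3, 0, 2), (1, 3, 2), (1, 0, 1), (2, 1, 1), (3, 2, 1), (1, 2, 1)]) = 4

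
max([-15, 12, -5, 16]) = 16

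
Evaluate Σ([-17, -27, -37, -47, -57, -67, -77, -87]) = (-17) + (-27) + (-37) + (-47) + (-57) + (-67) + (-77) + (-87)
= -416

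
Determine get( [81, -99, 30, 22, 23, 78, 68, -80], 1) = -99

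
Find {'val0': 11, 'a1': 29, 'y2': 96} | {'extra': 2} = {'val0': 11, 'a1': 29, 'y2': 96, 'extra': 2}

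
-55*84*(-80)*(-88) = -32524800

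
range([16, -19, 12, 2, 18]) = 37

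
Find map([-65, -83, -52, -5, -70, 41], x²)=[4225, 6889, 2704, 25, 4900, 1681]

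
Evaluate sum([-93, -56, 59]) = -90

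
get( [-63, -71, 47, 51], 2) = 47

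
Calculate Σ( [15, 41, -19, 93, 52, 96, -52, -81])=145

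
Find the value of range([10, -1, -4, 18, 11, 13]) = 22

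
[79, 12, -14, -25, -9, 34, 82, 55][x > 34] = [79, 82, 55]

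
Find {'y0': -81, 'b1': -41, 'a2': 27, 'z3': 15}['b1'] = -41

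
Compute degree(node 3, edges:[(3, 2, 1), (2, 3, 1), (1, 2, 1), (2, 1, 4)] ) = incident: (3,2), (2,3)
= 2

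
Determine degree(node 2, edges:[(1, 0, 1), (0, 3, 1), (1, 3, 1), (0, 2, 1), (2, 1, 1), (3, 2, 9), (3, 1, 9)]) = incident: (0,2), (2,1), (3,2)
= 3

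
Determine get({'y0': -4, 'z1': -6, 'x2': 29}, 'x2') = 29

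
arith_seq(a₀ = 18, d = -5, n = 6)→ a_0 = 18 + 0*-5 = 18
a_1 = 18 + 1*-5 = 13
a_2 = 18 + 2*-5 = 8
...
= [18, 13, 8, 3, -2, -7]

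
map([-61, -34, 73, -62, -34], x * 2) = [-122, -68, 146, -124, -68]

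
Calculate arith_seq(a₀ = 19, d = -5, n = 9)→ [19, 14, 9, 4, -1, -6, -11, -16, -21]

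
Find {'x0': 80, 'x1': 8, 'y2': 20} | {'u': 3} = {'x0': 80, 'x1': 8, 'y2': 20, 'u': 3}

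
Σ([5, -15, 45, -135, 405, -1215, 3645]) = 2735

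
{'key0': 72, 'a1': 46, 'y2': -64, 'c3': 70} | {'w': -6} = {'key0': 72, 'a1': 46, 'y2': -64, 'c3': 70, 'w': -6}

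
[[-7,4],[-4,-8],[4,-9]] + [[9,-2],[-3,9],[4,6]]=[[2, 2], [-7, 1], [8, -3]]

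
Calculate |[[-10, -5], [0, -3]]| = 30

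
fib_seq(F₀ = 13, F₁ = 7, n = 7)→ [13, 7, 20, 27, 47, 74, 121]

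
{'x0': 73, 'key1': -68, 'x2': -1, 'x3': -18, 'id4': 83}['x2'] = -1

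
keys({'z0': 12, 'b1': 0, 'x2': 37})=['z0', 'b1', 'x2']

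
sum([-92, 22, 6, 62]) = -2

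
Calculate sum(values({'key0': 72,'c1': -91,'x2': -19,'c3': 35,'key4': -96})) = 72 + (-91) + (-19) + 35 + (-96)
= -99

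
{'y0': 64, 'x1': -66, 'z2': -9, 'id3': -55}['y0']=64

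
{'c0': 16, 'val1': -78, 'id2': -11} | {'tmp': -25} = {'c0': 16, 'val1': -78, 'id2': -11, 'tmp': -25}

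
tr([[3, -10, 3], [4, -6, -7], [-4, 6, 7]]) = diagonal: 3 + (-6) + 7
= 4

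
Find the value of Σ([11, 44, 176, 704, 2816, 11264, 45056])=11 + 44 + 176 + 704 + 2816 + 11264 + 45056
= 60071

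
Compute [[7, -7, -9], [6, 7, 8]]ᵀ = [[7, 6], [-7, 7], [-9, 8]]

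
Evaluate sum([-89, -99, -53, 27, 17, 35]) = -162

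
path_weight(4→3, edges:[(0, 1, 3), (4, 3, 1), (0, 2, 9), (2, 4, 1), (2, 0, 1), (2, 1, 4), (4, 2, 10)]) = w(4→3)=1
= 1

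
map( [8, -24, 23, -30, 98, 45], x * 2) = [16, -48, 46, -60, 196, 90]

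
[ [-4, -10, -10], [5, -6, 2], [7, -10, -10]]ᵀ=[[-4, 5, 7], [-10, -6, -10], [-10, 2, -10]]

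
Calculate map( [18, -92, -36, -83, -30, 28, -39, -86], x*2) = 18*2=36, -92*2=-184, -36*2=-72, -83*2=-166, -30*2=-60, 28*2=56, -39*2=-78, -86*2=-172
= [36, -184, -72, -166, -60, 56, -78, -172]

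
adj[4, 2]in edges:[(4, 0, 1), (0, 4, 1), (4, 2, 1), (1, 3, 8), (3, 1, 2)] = 1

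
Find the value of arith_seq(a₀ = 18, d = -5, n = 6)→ a_0 = 18 + 0*-5 = 18
a_1 = 18 + 1*-5 = 13
a_2 = 18 + 2*-5 = 8
...
= [18, 13, 8, 3, -2, -7]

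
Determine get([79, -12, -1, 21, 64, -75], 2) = -1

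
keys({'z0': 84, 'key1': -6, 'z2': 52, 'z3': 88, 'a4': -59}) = ['z0', 'key1', 'z2', 'z3', 'a4']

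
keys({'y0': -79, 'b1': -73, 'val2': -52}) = ['y0', 'b1', 'val2']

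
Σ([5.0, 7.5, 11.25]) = 5.0 + 7.5 + 11.25
= 23.75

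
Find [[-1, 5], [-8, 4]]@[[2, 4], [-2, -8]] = C[0][0] = (-1)*(2) + (5)*(-2) = -12
C[0][1] = (-1)*(4) + (5)*(-8) = -44
C[1][0] = (-8)*(2) + (4)*(-2) = -24
C[1][1] = (-8)*(4) + (4)*(-8) = -64
= [[-12, -44], [-24, -64]]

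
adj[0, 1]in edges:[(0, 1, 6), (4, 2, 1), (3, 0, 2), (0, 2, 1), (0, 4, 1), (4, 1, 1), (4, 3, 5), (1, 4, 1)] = 6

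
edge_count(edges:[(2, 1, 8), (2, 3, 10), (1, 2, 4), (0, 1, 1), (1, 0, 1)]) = 5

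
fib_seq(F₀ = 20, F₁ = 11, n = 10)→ F_2 = F_1 + F_0 = 31
F_3 = F_2 + F_1 = 42
F_4 = F_3 + F_2 = 73
...
= [20, 11, 31, 42, 73, 115, 188, 303, 491, 794]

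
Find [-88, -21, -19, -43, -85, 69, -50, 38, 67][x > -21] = keep x where x > -21: -88✗, -21✗, -19✓, -43✗, -85✗, 69✓, -50✗, 38✓, 67✓
= [-19, 69, 38, 67]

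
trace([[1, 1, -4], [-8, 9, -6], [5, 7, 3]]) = diagonal: 1 + 9 + 3
= 13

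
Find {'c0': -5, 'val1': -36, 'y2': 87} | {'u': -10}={'c0': -5, 'val1': -36, 'y2': 87, 'u': -10}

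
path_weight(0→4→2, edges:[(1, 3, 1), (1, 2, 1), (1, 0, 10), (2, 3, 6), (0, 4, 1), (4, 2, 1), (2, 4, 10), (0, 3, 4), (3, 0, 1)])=w(0→4)=1 + w(4→2)=1
= 2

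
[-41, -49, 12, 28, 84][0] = -41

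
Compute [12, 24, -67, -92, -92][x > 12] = keep x where x > 12: 12✗, 24✓, -67✗, -92✗, -92✗
= [24]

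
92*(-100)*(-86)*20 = 15824000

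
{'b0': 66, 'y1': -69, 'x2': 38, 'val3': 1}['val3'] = 1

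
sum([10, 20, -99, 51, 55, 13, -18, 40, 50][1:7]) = slice → [20, -99, 51, 55, 13, -18]
20 + (-99) + 51 + 55 + 13 + (-18)
= 22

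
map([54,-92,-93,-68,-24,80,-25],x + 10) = [64, -82, -83, -58, -14, 90, -15]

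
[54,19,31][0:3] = [54, 19, 31]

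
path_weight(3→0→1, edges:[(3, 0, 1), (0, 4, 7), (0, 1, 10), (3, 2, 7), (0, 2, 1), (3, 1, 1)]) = w(3→0)=1 + w(0→1)=10
= 11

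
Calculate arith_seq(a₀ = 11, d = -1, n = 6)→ a_0 = 11 + 0*-1 = 11
a_1 = 11 + 1*-1 = 10
a_2 = 11 + 2*-1 = 9
...
= [11, 10, 9, 8, 7, 6]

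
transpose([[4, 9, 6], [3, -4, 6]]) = [[4, 3], [9, -4], [6, 6]]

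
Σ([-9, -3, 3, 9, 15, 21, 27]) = (-9) + (-3) + 3 + 9 + 15 + 21 + 27
= 63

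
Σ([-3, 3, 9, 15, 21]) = (-3) + 3 + 9 + 15 + 21
= 45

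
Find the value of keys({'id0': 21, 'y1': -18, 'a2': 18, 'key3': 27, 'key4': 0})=['id0', 'y1', 'a2', 'key3', 'key4']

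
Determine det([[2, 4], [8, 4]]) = -24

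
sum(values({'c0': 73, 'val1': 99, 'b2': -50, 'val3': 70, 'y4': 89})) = 73 + 99 + (-50) + 70 + 89
= 281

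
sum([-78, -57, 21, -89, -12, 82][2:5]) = slice → [21, -89, -12]
21 + (-89) + (-12)
= -80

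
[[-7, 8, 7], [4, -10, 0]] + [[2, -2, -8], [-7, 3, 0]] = [[-5, 6, -1], [-3, -7, 0]]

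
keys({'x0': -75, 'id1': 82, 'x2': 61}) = ['x0', 'id1', 'x2']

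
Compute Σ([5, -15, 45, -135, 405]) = 305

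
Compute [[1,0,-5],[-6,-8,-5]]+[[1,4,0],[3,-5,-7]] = [[2, 4, -5], [-3, -13, -12]]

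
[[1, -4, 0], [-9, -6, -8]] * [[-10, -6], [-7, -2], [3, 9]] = [[18, 2], [108, -6]]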